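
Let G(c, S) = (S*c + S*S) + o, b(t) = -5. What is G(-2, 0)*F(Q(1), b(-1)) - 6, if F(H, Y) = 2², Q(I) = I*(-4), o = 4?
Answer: 10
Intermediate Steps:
Q(I) = -4*I
F(H, Y) = 4
G(c, S) = 4 + S² + S*c (G(c, S) = (S*c + S*S) + 4 = (S*c + S²) + 4 = (S² + S*c) + 4 = 4 + S² + S*c)
G(-2, 0)*F(Q(1), b(-1)) - 6 = (4 + 0² + 0*(-2))*4 - 6 = (4 + 0 + 0)*4 - 6 = 4*4 - 6 = 16 - 6 = 10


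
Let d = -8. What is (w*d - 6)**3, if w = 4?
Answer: -54872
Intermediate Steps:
(w*d - 6)**3 = (4*(-8) - 6)**3 = (-32 - 6)**3 = (-38)**3 = -54872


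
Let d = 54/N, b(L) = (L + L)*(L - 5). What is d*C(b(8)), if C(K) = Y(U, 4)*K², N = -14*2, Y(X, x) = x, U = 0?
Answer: -124416/7 ≈ -17774.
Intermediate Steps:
b(L) = 2*L*(-5 + L) (b(L) = (2*L)*(-5 + L) = 2*L*(-5 + L))
N = -28
d = -27/14 (d = 54/(-28) = 54*(-1/28) = -27/14 ≈ -1.9286)
C(K) = 4*K²
d*C(b(8)) = -54*(2*8*(-5 + 8))²/7 = -54*(2*8*3)²/7 = -54*48²/7 = -54*2304/7 = -27/14*9216 = -124416/7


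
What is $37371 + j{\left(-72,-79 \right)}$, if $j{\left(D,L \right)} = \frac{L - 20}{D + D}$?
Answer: $\frac{597947}{16} \approx 37372.0$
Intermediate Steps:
$j{\left(D,L \right)} = \frac{-20 + L}{2 D}$
$37371 + j{\left(-72,-79 \right)} = 37371 + \frac{-20 - 79}{2 \left(-72\right)} = 37371 + \frac{1}{2} \left(- \frac{1}{72}\right) \left(-99\right) = 37371 + \frac{11}{16} = \frac{597947}{16}$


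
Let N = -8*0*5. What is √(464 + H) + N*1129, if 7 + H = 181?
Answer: √638 ≈ 25.259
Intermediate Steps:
H = 174 (H = -7 + 181 = 174)
N = 0 (N = 0*5 = 0)
√(464 + H) + N*1129 = √(464 + 174) + 0*1129 = √638 + 0 = √638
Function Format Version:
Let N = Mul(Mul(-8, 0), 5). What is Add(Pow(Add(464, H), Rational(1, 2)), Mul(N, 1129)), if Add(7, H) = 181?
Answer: Pow(638, Rational(1, 2)) ≈ 25.259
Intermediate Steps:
H = 174 (H = Add(-7, 181) = 174)
N = 0 (N = Mul(0, 5) = 0)
Add(Pow(Add(464, H), Rational(1, 2)), Mul(N, 1129)) = Add(Pow(Add(464, 174), Rational(1, 2)), Mul(0, 1129)) = Add(Pow(638, Rational(1, 2)), 0) = Pow(638, Rational(1, 2))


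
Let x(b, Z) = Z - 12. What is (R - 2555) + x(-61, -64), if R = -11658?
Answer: -14289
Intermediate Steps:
x(b, Z) = -12 + Z
(R - 2555) + x(-61, -64) = (-11658 - 2555) + (-12 - 64) = -14213 - 76 = -14289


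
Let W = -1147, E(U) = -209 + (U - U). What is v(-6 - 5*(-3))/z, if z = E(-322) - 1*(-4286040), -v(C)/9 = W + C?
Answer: 10242/4285831 ≈ 0.0023897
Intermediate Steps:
E(U) = -209 (E(U) = -209 + 0 = -209)
v(C) = 10323 - 9*C (v(C) = -9*(-1147 + C) = 10323 - 9*C)
z = 4285831 (z = -209 - 1*(-4286040) = -209 + 4286040 = 4285831)
v(-6 - 5*(-3))/z = (10323 - 9*(-6 - 5*(-3)))/4285831 = (10323 - 9*(-6 + 15))*(1/4285831) = (10323 - 9*9)*(1/4285831) = (10323 - 81)*(1/4285831) = 10242*(1/4285831) = 10242/4285831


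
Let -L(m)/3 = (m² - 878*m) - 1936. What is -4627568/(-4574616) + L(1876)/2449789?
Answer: -1791414052178/1400855494503 ≈ -1.2788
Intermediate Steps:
L(m) = 5808 - 3*m² + 2634*m (L(m) = -3*((m² - 878*m) - 1936) = -3*(-1936 + m² - 878*m) = 5808 - 3*m² + 2634*m)
-4627568/(-4574616) + L(1876)/2449789 = -4627568/(-4574616) + (5808 - 3*1876² + 2634*1876)/2449789 = -4627568*(-1/4574616) + (5808 - 3*3519376 + 4941384)*(1/2449789) = 578446/571827 + (5808 - 10558128 + 4941384)*(1/2449789) = 578446/571827 - 5610936*1/2449789 = 578446/571827 - 5610936/2449789 = -1791414052178/1400855494503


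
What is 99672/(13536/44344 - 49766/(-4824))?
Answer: 1332586333152/142007573 ≈ 9383.9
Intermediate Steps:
99672/(13536/44344 - 49766/(-4824)) = 99672/(13536*(1/44344) - 49766*(-1/4824)) = 99672/(1692/5543 + 24883/2412) = 99672/(142007573/13369716) = 99672*(13369716/142007573) = 1332586333152/142007573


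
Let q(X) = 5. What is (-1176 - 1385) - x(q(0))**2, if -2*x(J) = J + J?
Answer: -2586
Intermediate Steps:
x(J) = -J (x(J) = -(J + J)/2 = -J)
(-1176 - 1385) - x(q(0))**2 = (-1176 - 1385) - (-1*5)**2 = -2561 - 1*(-5)**2 = -2561 - 1*25 = -2561 - 25 = -2586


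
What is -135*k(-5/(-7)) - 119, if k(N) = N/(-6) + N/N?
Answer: -3331/14 ≈ -237.93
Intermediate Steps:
k(N) = 1 - N/6 (k(N) = N*(-⅙) + 1 = -N/6 + 1 = 1 - N/6)
-135*k(-5/(-7)) - 119 = -135*(1 - (-5)/(6*(-7))) - 119 = -135*(1 - (-5)*(-1)/(6*7)) - 119 = -135*(1 - ⅙*5/7) - 119 = -135*(1 - 5/42) - 119 = -135*37/42 - 119 = -1665/14 - 119 = -3331/14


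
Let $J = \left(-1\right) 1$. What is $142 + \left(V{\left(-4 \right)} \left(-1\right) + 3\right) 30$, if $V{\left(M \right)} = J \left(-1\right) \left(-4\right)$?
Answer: $352$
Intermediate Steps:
$J = -1$
$V{\left(M \right)} = -4$ ($V{\left(M \right)} = \left(-1\right) \left(-1\right) \left(-4\right) = 1 \left(-4\right) = -4$)
$142 + \left(V{\left(-4 \right)} \left(-1\right) + 3\right) 30 = 142 + \left(\left(-4\right) \left(-1\right) + 3\right) 30 = 142 + \left(4 + 3\right) 30 = 142 + 7 \cdot 30 = 142 + 210 = 352$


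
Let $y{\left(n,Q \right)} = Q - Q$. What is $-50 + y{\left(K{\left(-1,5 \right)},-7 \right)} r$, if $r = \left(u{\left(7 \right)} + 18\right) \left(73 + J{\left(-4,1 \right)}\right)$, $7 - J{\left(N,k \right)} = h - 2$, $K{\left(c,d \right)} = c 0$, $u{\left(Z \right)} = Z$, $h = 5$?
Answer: $-50$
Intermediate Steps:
$K{\left(c,d \right)} = 0$
$J{\left(N,k \right)} = 4$ ($J{\left(N,k \right)} = 7 - \left(5 - 2\right) = 7 - 3 = 4$)
$y{\left(n,Q \right)} = 0$
$r = 1925$ ($r = \left(7 + 18\right) \left(73 + 4\right) = 25 \cdot 77 = 1925$)
$-50 + y{\left(K{\left(-1,5 \right)},-7 \right)} r = -50 + 0 \cdot 1925 = -50 + 0 = -50$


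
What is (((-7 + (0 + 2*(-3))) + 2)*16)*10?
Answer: -1760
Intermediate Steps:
(((-7 + (0 + 2*(-3))) + 2)*16)*10 = (((-7 + (0 - 6)) + 2)*16)*10 = (((-7 - 6) + 2)*16)*10 = ((-13 + 2)*16)*10 = -11*16*10 = -176*10 = -1760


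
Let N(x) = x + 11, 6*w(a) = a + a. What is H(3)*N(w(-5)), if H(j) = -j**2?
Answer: -84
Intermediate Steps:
w(a) = a/3 (w(a) = (a + a)/6 = (2*a)/6 = a/3)
N(x) = 11 + x
H(3)*N(w(-5)) = (-1*3**2)*(11 + (1/3)*(-5)) = (-1*9)*(11 - 5/3) = -9*28/3 = -84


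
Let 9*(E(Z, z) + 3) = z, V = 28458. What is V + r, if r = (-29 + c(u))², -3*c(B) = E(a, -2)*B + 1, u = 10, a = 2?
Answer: 20997886/729 ≈ 28804.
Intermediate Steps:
E(Z, z) = -3 + z/9
c(B) = -⅓ + 29*B/27 (c(B) = -((-3 + (⅑)*(-2))*B + 1)/3 = -((-3 - 2/9)*B + 1)/3 = -(-29*B/9 + 1)/3 = -(1 - 29*B/9)/3 = -⅓ + 29*B/27)
r = 252004/729 (r = (-29 + (-⅓ + (29/27)*10))² = (-29 + (-⅓ + 290/27))² = (-29 + 281/27)² = (-502/27)² = 252004/729 ≈ 345.68)
V + r = 28458 + 252004/729 = 20997886/729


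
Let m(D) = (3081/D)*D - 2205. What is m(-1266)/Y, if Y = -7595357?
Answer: -876/7595357 ≈ -0.00011533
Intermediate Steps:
m(D) = 876 (m(D) = 3081 - 2205 = 876)
m(-1266)/Y = 876/(-7595357) = 876*(-1/7595357) = -876/7595357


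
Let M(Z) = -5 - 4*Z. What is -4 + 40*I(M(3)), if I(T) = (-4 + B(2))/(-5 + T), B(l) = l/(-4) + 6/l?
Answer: -14/11 ≈ -1.2727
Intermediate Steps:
B(l) = 6/l - l/4 (B(l) = l*(-¼) + 6/l = -l/4 + 6/l = 6/l - l/4)
I(T) = -3/(2*(-5 + T)) (I(T) = (-4 + (6/2 - ¼*2))/(-5 + T) = (-4 + (6*(½) - ½))/(-5 + T) = (-4 + (3 - ½))/(-5 + T) = (-4 + 5/2)/(-5 + T) = -3/(2*(-5 + T)))
-4 + 40*I(M(3)) = -4 + 40*(-3/(-10 + 2*(-5 - 4*3))) = -4 + 40*(-3/(-10 + 2*(-5 - 12))) = -4 + 40*(-3/(-10 + 2*(-17))) = -4 + 40*(-3/(-10 - 34)) = -4 + 40*(-3/(-44)) = -4 + 40*(-3*(-1/44)) = -4 + 40*(3/44) = -4 + 30/11 = -14/11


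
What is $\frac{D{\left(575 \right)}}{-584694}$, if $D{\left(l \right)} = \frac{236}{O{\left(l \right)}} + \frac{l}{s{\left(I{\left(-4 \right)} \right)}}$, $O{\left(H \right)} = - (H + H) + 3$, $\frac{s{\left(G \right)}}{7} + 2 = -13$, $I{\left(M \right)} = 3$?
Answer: $\frac{136861}{14083524378} \approx 9.7178 \cdot 10^{-6}$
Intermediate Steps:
$s{\left(G \right)} = -105$ ($s{\left(G \right)} = -14 + 7 \left(-13\right) = -14 - 91 = -105$)
$O{\left(H \right)} = 3 - 2 H$ ($O{\left(H \right)} = - 2 H + 3 = 3 - 2 H$)
$D{\left(l \right)} = \frac{236}{3 - 2 l} - \frac{l}{105}$ ($D{\left(l \right)} = \frac{236}{3 - 2 l} + \frac{l}{-105} = \frac{236}{3 - 2 l} + l \left(- \frac{1}{105}\right) = \frac{236}{3 - 2 l} - \frac{l}{105}$)
$\frac{D{\left(575 \right)}}{-584694} = \frac{\frac{1}{105} \frac{1}{-3 + 2 \cdot 575} \left(-24780 - 575 \left(-3 + 2 \cdot 575\right)\right)}{-584694} = \frac{-24780 - 575 \left(-3 + 1150\right)}{105 \left(-3 + 1150\right)} \left(- \frac{1}{584694}\right) = \frac{-24780 - 575 \cdot 1147}{105 \cdot 1147} \left(- \frac{1}{584694}\right) = \frac{1}{105} \cdot \frac{1}{1147} \left(-24780 - 659525\right) \left(- \frac{1}{584694}\right) = \frac{1}{105} \cdot \frac{1}{1147} \left(-684305\right) \left(- \frac{1}{584694}\right) = \left(- \frac{136861}{24087}\right) \left(- \frac{1}{584694}\right) = \frac{136861}{14083524378}$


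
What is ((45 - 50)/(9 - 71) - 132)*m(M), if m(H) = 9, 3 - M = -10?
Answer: -73611/62 ≈ -1187.3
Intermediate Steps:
M = 13 (M = 3 - 1*(-10) = 3 + 10 = 13)
((45 - 50)/(9 - 71) - 132)*m(M) = ((45 - 50)/(9 - 71) - 132)*9 = (-5/(-62) - 132)*9 = (-5*(-1/62) - 132)*9 = (5/62 - 132)*9 = -8179/62*9 = -73611/62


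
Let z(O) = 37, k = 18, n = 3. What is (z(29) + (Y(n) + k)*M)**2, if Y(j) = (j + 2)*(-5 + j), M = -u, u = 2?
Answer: 441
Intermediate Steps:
M = -2 (M = -1*2 = -2)
Y(j) = (-5 + j)*(2 + j) (Y(j) = (2 + j)*(-5 + j) = (-5 + j)*(2 + j))
(z(29) + (Y(n) + k)*M)**2 = (37 + ((-10 + 3**2 - 3*3) + 18)*(-2))**2 = (37 + ((-10 + 9 - 9) + 18)*(-2))**2 = (37 + (-10 + 18)*(-2))**2 = (37 + 8*(-2))**2 = (37 - 16)**2 = 21**2 = 441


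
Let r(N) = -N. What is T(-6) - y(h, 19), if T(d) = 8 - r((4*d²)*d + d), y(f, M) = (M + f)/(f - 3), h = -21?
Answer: -10345/12 ≈ -862.08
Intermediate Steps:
y(f, M) = (M + f)/(-3 + f)
T(d) = 8 + d + 4*d³ (T(d) = 8 - (-1)*((4*d²)*d + d) = 8 - (-1)*(4*d³ + d) = 8 - (-1)*(d + 4*d³) = 8 - (-d - 4*d³) = 8 + (d + 4*d³) = 8 + d + 4*d³)
T(-6) - y(h, 19) = (8 - 6 + 4*(-6)³) - (19 - 21)/(-3 - 21) = (8 - 6 + 4*(-216)) - (-2)/(-24) = (8 - 6 - 864) - (-1)*(-2)/24 = -862 - 1*1/12 = -862 - 1/12 = -10345/12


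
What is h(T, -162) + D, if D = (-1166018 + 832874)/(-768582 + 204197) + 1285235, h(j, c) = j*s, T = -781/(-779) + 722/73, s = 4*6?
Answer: 41257874961159913/32094881795 ≈ 1.2855e+6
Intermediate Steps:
s = 24
T = 619451/56867 (T = -781*(-1/779) + 722*(1/73) = 781/779 + 722/73 = 619451/56867 ≈ 10.893)
h(j, c) = 24*j (h(j, c) = j*24 = 24*j)
D = 725367688619/564385 (D = -333144/(-564385) + 1285235 = -333144*(-1/564385) + 1285235 = 333144/564385 + 1285235 = 725367688619/564385 ≈ 1.2852e+6)
h(T, -162) + D = 24*(619451/56867) + 725367688619/564385 = 14866824/56867 + 725367688619/564385 = 41257874961159913/32094881795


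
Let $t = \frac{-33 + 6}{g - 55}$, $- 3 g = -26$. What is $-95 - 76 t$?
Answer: $- \frac{19361}{139} \approx -139.29$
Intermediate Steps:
$g = \frac{26}{3}$ ($g = \left(- \frac{1}{3}\right) \left(-26\right) = \frac{26}{3} \approx 8.6667$)
$t = \frac{81}{139}$ ($t = \frac{-33 + 6}{\frac{26}{3} - 55} = - \frac{27}{- \frac{139}{3}} = \left(-27\right) \left(- \frac{3}{139}\right) = \frac{81}{139} \approx 0.58273$)
$-95 - 76 t = -95 - \frac{6156}{139} = - \frac{19361}{139}$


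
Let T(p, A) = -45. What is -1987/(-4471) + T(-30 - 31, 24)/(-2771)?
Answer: 19748/42869 ≈ 0.46066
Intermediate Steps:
-1987/(-4471) + T(-30 - 31, 24)/(-2771) = -1987/(-4471) - 45/(-2771) = -1987*(-1/4471) - 45*(-1/2771) = 1987/4471 + 45/2771 = 19748/42869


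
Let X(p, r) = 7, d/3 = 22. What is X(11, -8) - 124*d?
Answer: -8177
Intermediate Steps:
d = 66 (d = 3*22 = 66)
X(11, -8) - 124*d = 7 - 124*66 = 7 - 8184 = -8177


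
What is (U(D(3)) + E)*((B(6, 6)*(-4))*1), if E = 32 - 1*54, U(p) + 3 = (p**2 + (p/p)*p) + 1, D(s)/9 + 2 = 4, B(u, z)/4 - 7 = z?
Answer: -66144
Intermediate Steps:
B(u, z) = 28 + 4*z
D(s) = 18 (D(s) = -18 + 9*4 = -18 + 36 = 18)
U(p) = -2 + p + p**2 (U(p) = -3 + ((p**2 + (p/p)*p) + 1) = -3 + ((p**2 + 1*p) + 1) = -3 + ((p**2 + p) + 1) = -3 + ((p + p**2) + 1) = -3 + (1 + p + p**2) = -2 + p + p**2)
E = -22 (E = 32 - 54 = -22)
(U(D(3)) + E)*((B(6, 6)*(-4))*1) = ((-2 + 18 + 18**2) - 22)*(((28 + 4*6)*(-4))*1) = ((-2 + 18 + 324) - 22)*(((28 + 24)*(-4))*1) = (340 - 22)*((52*(-4))*1) = 318*(-208*1) = 318*(-208) = -66144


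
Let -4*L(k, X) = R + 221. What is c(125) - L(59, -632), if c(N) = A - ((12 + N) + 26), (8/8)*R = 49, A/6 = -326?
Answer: -4103/2 ≈ -2051.5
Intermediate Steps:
A = -1956 (A = 6*(-326) = -1956)
R = 49
c(N) = -1994 - N (c(N) = -1956 - ((12 + N) + 26) = -1956 - (38 + N) = -1956 + (-38 - N) = -1994 - N)
L(k, X) = -135/2 (L(k, X) = -(49 + 221)/4 = -¼*270 = -135/2)
c(125) - L(59, -632) = (-1994 - 1*125) - 1*(-135/2) = (-1994 - 125) + 135/2 = -2119 + 135/2 = -4103/2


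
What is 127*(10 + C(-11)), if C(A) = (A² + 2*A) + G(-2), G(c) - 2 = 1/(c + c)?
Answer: 56261/4 ≈ 14065.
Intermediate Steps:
G(c) = 2 + 1/(2*c) (G(c) = 2 + 1/(c + c) = 2 + 1/(2*c))
C(A) = 7/4 + A² + 2*A (C(A) = (A² + 2*A) + (2 + (½)/(-2)) = (A² + 2*A) + (2 + (½)*(-½)) = (A² + 2*A) + (2 - ¼) = (A² + 2*A) + 7/4 = 7/4 + A² + 2*A)
127*(10 + C(-11)) = 127*(10 + (7/4 + (-11)² + 2*(-11))) = 127*(10 + (7/4 + 121 - 22)) = 127*(10 + 403/4) = 127*(443/4) = 56261/4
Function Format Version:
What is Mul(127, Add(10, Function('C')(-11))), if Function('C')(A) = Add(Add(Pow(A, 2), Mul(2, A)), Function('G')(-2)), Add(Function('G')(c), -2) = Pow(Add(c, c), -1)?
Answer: Rational(56261, 4) ≈ 14065.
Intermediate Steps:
Function('G')(c) = Add(2, Mul(Rational(1, 2), Pow(c, -1))) (Function('G')(c) = Add(2, Pow(Add(c, c), -1)) = Add(2, Pow(Mul(2, c), -1)) = Add(2, Mul(Rational(1, 2), Pow(c, -1))))
Function('C')(A) = Add(Rational(7, 4), Pow(A, 2), Mul(2, A)) (Function('C')(A) = Add(Add(Pow(A, 2), Mul(2, A)), Add(2, Mul(Rational(1, 2), Pow(-2, -1)))) = Add(Add(Pow(A, 2), Mul(2, A)), Add(2, Mul(Rational(1, 2), Rational(-1, 2)))) = Add(Add(Pow(A, 2), Mul(2, A)), Add(2, Rational(-1, 4))) = Add(Add(Pow(A, 2), Mul(2, A)), Rational(7, 4)) = Add(Rational(7, 4), Pow(A, 2), Mul(2, A)))
Mul(127, Add(10, Function('C')(-11))) = Mul(127, Add(10, Add(Rational(7, 4), Pow(-11, 2), Mul(2, -11)))) = Mul(127, Add(10, Add(Rational(7, 4), 121, -22))) = Mul(127, Add(10, Rational(403, 4))) = Mul(127, Rational(443, 4)) = Rational(56261, 4)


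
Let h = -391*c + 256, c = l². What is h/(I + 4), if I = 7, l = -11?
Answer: -47055/11 ≈ -4277.7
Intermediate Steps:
c = 121 (c = (-11)² = 121)
h = -47055 (h = -391*121 + 256 = -47311 + 256 = -47055)
h/(I + 4) = -47055/(7 + 4) = -47055/11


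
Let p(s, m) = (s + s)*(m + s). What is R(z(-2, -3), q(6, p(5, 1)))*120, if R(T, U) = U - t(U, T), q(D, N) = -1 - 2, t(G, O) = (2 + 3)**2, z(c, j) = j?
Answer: -3360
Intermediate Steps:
t(G, O) = 25 (t(G, O) = 5**2 = 25)
p(s, m) = 2*s*(m + s) (p(s, m) = (2*s)*(m + s) = 2*s*(m + s))
q(D, N) = -3
R(T, U) = -25 + U (R(T, U) = U - 1*25 = U - 25 = -25 + U)
R(z(-2, -3), q(6, p(5, 1)))*120 = (-25 - 3)*120 = -28*120 = -3360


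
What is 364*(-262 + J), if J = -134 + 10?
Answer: -140504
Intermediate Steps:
J = -124
364*(-262 + J) = 364*(-262 - 124) = 364*(-386) = -140504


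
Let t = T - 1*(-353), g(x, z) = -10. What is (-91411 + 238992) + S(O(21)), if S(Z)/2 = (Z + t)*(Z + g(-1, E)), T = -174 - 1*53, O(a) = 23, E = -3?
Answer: 151455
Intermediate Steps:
T = -227 (T = -174 - 53 = -227)
t = 126 (t = -227 - 1*(-353) = -227 + 353 = 126)
S(Z) = 2*(-10 + Z)*(126 + Z) (S(Z) = 2*((Z + 126)*(Z - 10)) = 2*((126 + Z)*(-10 + Z)) = 2*((-10 + Z)*(126 + Z)) = 2*(-10 + Z)*(126 + Z))
(-91411 + 238992) + S(O(21)) = (-91411 + 238992) + (-2520 + 2*23² + 232*23) = 147581 + (-2520 + 2*529 + 5336) = 147581 + (-2520 + 1058 + 5336) = 147581 + 3874 = 151455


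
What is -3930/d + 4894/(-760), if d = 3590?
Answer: -1027813/136420 ≈ -7.5342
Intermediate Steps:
-3930/d + 4894/(-760) = -3930/3590 + 4894/(-760) = -3930*1/3590 + 4894*(-1/760) = -393/359 - 2447/380 = -1027813/136420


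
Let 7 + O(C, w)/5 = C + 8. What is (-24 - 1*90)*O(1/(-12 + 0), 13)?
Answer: -1045/2 ≈ -522.50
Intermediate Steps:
O(C, w) = 5 + 5*C (O(C, w) = -35 + 5*(C + 8) = -35 + 5*(8 + C) = -35 + (40 + 5*C) = 5 + 5*C)
(-24 - 1*90)*O(1/(-12 + 0), 13) = (-24 - 1*90)*(5 + 5/(-12 + 0)) = (-24 - 90)*(5 + 5/(-12)) = -114*(5 + 5*(-1/12)) = -114*(5 - 5/12) = -114*55/12 = -1045/2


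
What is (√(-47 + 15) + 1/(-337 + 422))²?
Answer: -231199/7225 + 8*I*√2/85 ≈ -32.0 + 0.1331*I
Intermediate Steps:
(√(-47 + 15) + 1/(-337 + 422))² = (√(-32) + 1/85)² = (4*I*√2 + 1/85)² = (1/85 + 4*I*√2)²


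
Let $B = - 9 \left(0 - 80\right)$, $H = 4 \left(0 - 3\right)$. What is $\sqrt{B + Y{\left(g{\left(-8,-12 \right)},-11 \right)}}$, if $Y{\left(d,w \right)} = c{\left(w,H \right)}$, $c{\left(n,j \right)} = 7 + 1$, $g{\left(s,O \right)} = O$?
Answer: $2 \sqrt{182} \approx 26.981$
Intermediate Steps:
$H = -12$ ($H = 4 \left(-3\right) = -12$)
$c{\left(n,j \right)} = 8$
$Y{\left(d,w \right)} = 8$
$B = 720$ ($B = \left(-9\right) \left(-80\right) = 720$)
$\sqrt{B + Y{\left(g{\left(-8,-12 \right)},-11 \right)}} = \sqrt{720 + 8} = \sqrt{728} = 2 \sqrt{182}$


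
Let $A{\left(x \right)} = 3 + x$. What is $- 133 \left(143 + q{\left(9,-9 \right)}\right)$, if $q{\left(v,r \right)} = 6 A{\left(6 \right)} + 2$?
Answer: $-26467$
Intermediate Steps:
$q{\left(v,r \right)} = 56$ ($q{\left(v,r \right)} = 6 \left(3 + 6\right) + 2 = 6 \cdot 9 + 2 = 54 + 2 = 56$)
$- 133 \left(143 + q{\left(9,-9 \right)}\right) = - 133 \left(143 + 56\right) = \left(-133\right) 199 = -26467$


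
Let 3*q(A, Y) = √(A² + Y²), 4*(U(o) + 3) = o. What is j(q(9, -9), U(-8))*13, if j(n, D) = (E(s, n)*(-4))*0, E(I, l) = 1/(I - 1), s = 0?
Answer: 0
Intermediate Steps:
U(o) = -3 + o/4
E(I, l) = 1/(-1 + I)
q(A, Y) = √(A² + Y²)/3
j(n, D) = 0 (j(n, D) = (-4/(-1 + 0))*0 = (-4/(-1))*0 = -1*(-4)*0 = 4*0 = 0)
j(q(9, -9), U(-8))*13 = 0*13 = 0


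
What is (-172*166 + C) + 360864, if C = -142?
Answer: 332170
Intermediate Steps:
(-172*166 + C) + 360864 = (-172*166 - 142) + 360864 = (-28552 - 142) + 360864 = -28694 + 360864 = 332170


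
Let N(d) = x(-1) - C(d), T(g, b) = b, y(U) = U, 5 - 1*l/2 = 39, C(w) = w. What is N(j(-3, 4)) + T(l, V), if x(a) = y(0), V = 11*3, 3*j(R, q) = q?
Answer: 95/3 ≈ 31.667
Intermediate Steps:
j(R, q) = q/3
l = -68 (l = 10 - 2*39 = 10 - 78 = -68)
V = 33
x(a) = 0
N(d) = -d (N(d) = 0 - d = -d)
N(j(-3, 4)) + T(l, V) = -4/3 + 33 = 95/3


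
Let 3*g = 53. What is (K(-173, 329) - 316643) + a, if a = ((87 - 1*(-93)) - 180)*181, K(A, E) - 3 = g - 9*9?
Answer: -950110/3 ≈ -3.1670e+5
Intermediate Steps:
g = 53/3 (g = (⅓)*53 = 53/3 ≈ 17.667)
K(A, E) = -181/3 (K(A, E) = 3 + (53/3 - 9*9) = 3 + (53/3 - 1*81) = 3 + (53/3 - 81) = 3 - 190/3 = -181/3)
a = 0 (a = ((87 + 93) - 180)*181 = (180 - 180)*181 = 0*181 = 0)
(K(-173, 329) - 316643) + a = (-181/3 - 316643) + 0 = -950110/3 + 0 = -950110/3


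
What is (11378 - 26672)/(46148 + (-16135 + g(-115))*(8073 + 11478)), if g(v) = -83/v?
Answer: 879405/18135219761 ≈ 4.8492e-5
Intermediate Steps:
(11378 - 26672)/(46148 + (-16135 + g(-115))*(8073 + 11478)) = (11378 - 26672)/(46148 + (-16135 - 83/(-115))*(8073 + 11478)) = -15294/(46148 + (-16135 - 83*(-1/115))*19551) = -15294/(46148 + (-16135 + 83/115)*19551) = -15294/(46148 - 1855442/115*19551) = -15294/(46148 - 36275746542/115) = -15294/(-36270439522/115) = -15294*(-115/36270439522) = 879405/18135219761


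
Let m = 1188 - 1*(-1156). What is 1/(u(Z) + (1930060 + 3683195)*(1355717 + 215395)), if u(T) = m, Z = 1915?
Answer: 1/8819052291904 ≈ 1.1339e-13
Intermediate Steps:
m = 2344 (m = 1188 + 1156 = 2344)
u(T) = 2344
1/(u(Z) + (1930060 + 3683195)*(1355717 + 215395)) = 1/(2344 + (1930060 + 3683195)*(1355717 + 215395)) = 1/(2344 + 5613255*1571112) = 1/(2344 + 8819052289560) = 1/8819052291904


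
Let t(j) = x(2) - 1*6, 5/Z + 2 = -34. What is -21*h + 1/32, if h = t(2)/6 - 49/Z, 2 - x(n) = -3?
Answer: -1184843/160 ≈ -7405.3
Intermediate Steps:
Z = -5/36 (Z = 5/(-2 - 34) = 5/(-36) = 5*(-1/36) = -5/36 ≈ -0.13889)
x(n) = 5 (x(n) = 2 - 1*(-3) = 2 + 3 = 5)
t(j) = -1 (t(j) = 5 - 1*6 = 5 - 6 = -1)
h = 10579/30 (h = -1/6 - 49/(-5/36) = -1*⅙ - 49*(-36/5) = -⅙ + 1764/5 = 10579/30 ≈ 352.63)
-21*h + 1/32 = -21*10579/30 + 1/32 = -74053/10 + 1/32 = -1184843/160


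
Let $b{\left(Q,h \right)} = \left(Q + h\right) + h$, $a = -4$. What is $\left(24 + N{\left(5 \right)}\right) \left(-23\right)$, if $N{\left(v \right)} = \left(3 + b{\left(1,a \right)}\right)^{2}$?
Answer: $-920$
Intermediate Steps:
$b{\left(Q,h \right)} = Q + 2 h$
$N{\left(v \right)} = 16$ ($N{\left(v \right)} = \left(3 + \left(1 + 2 \left(-4\right)\right)\right)^{2} = \left(3 + \left(1 - 8\right)\right)^{2} = \left(3 - 7\right)^{2} = \left(-4\right)^{2} = 16$)
$\left(24 + N{\left(5 \right)}\right) \left(-23\right) = \left(24 + 16\right) \left(-23\right) = 40 \left(-23\right) = -920$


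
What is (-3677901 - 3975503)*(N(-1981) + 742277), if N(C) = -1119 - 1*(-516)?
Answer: -5676330758296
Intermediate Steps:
N(C) = -603 (N(C) = -1119 + 516 = -603)
(-3677901 - 3975503)*(N(-1981) + 742277) = (-3677901 - 3975503)*(-603 + 742277) = -7653404*741674 = -5676330758296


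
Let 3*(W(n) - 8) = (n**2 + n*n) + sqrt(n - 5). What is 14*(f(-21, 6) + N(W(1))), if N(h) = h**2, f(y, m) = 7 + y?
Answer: 2548/3 + 1456*I/9 ≈ 849.33 + 161.78*I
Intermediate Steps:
W(n) = 8 + sqrt(-5 + n)/3 + 2*n**2/3 (W(n) = 8 + ((n**2 + n*n) + sqrt(n - 5))/3 = 8 + ((n**2 + n**2) + sqrt(-5 + n))/3 = 8 + (2*n**2 + sqrt(-5 + n))/3 = 8 + (sqrt(-5 + n) + 2*n**2)/3 = 8 + (sqrt(-5 + n)/3 + 2*n**2/3) = 8 + sqrt(-5 + n)/3 + 2*n**2/3)
14*(f(-21, 6) + N(W(1))) = 14*((7 - 21) + (8 + sqrt(-5 + 1)/3 + (2/3)*1**2)**2) = 14*(-14 + (8 + sqrt(-4)/3 + (2/3)*1)**2) = 14*(-14 + (8 + (2*I)/3 + 2/3)**2) = 14*(-14 + (8 + 2*I/3 + 2/3)**2) = 14*(-14 + (26/3 + 2*I/3)**2) = -196 + 14*(26/3 + 2*I/3)**2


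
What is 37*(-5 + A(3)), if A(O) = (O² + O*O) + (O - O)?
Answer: 481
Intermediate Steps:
A(O) = 2*O² (A(O) = (O² + O²) + 0 = 2*O² + 0 = 2*O²)
37*(-5 + A(3)) = 37*(-5 + 2*3²) = 37*(-5 + 2*9) = 37*(-5 + 18) = 37*13 = 481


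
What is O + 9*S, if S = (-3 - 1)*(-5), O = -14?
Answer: 166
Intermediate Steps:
S = 20 (S = -4*(-5) = 20)
O + 9*S = -14 + 9*20 = -14 + 180 = 166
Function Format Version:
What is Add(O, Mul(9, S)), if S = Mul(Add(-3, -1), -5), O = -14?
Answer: 166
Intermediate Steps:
S = 20 (S = Mul(-4, -5) = 20)
Add(O, Mul(9, S)) = Add(-14, Mul(9, 20)) = Add(-14, 180) = 166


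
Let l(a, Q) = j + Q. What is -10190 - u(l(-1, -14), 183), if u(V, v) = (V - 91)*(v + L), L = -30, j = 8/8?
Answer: 5722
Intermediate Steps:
j = 1 (j = 8*(⅛) = 1)
l(a, Q) = 1 + Q
u(V, v) = (-91 + V)*(-30 + v) (u(V, v) = (V - 91)*(v - 30) = (-91 + V)*(-30 + v))
-10190 - u(l(-1, -14), 183) = -10190 - (2730 - 91*183 - 30*(1 - 14) + (1 - 14)*183) = -10190 - (2730 - 16653 - 30*(-13) - 13*183) = -10190 - (2730 - 16653 + 390 - 2379) = -10190 - 1*(-15912) = -10190 + 15912 = 5722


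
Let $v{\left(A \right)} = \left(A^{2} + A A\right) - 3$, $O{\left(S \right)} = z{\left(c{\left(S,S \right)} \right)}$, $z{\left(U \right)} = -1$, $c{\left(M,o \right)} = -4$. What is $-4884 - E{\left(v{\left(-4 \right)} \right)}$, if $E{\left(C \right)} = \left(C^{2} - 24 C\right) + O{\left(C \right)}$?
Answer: $-5028$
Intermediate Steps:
$O{\left(S \right)} = -1$
$v{\left(A \right)} = -3 + 2 A^{2}$ ($v{\left(A \right)} = \left(A^{2} + A^{2}\right) - 3 = 2 A^{2} - 3 = -3 + 2 A^{2}$)
$E{\left(C \right)} = -1 + C^{2} - 24 C$ ($E{\left(C \right)} = \left(C^{2} - 24 C\right) - 1 = -1 + C^{2} - 24 C$)
$-4884 - E{\left(v{\left(-4 \right)} \right)} = -4884 - \left(-1 + \left(-3 + 2 \left(-4\right)^{2}\right)^{2} - 24 \left(-3 + 2 \left(-4\right)^{2}\right)\right) = -4884 - \left(-1 + \left(-3 + 2 \cdot 16\right)^{2} - 24 \left(-3 + 2 \cdot 16\right)\right) = -4884 - \left(-1 + \left(-3 + 32\right)^{2} - 24 \left(-3 + 32\right)\right) = -4884 - \left(-1 + 29^{2} - 696\right) = -4884 - \left(-1 + 841 - 696\right) = -4884 - 144 = -5028$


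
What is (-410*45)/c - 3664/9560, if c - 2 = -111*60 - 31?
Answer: 18984188/7993355 ≈ 2.3750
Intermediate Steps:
c = -6689 (c = 2 + (-111*60 - 31) = 2 + (-6660 - 31) = 2 - 6691 = -6689)
(-410*45)/c - 3664/9560 = -410*45/(-6689) - 3664/9560 = -18450*(-1/6689) - 3664*1/9560 = 18450/6689 - 458/1195 = 18984188/7993355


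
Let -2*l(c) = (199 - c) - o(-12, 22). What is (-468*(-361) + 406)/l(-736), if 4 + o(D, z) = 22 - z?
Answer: -338708/939 ≈ -360.71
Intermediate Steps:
o(D, z) = 18 - z (o(D, z) = -4 + (22 - z) = 18 - z)
l(c) = -203/2 + c/2 (l(c) = -((199 - c) - (18 - 1*22))/2 = -((199 - c) - (18 - 22))/2 = -((199 - c) - 1*(-4))/2 = -((199 - c) + 4)/2 = -(203 - c)/2 = -203/2 + c/2)
(-468*(-361) + 406)/l(-736) = (-468*(-361) + 406)/(-203/2 + (½)*(-736)) = (168948 + 406)/(-203/2 - 368) = 169354/(-939/2) = 169354*(-2/939) = -338708/939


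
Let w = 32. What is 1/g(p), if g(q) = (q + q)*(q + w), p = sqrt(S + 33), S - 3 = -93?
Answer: -sqrt(57)/(-3648*I + 114*sqrt(57)) ≈ -0.00046253 - 0.0019605*I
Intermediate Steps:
S = -90 (S = 3 - 93 = -90)
p = I*sqrt(57) (p = sqrt(-90 + 33) = sqrt(-57) = I*sqrt(57) ≈ 7.5498*I)
g(q) = 2*q*(32 + q) (g(q) = (q + q)*(q + 32) = (2*q)*(32 + q) = 2*q*(32 + q))
1/g(p) = 1/(2*(I*sqrt(57))*(32 + I*sqrt(57))) = 1/(2*I*sqrt(57)*(32 + I*sqrt(57))) = -I*sqrt(57)/(114*(32 + I*sqrt(57)))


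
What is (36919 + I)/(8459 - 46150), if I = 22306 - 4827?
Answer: -54398/37691 ≈ -1.4433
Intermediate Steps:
I = 17479
(36919 + I)/(8459 - 46150) = (36919 + 17479)/(8459 - 46150) = 54398/(-37691) = 54398*(-1/37691) = -54398/37691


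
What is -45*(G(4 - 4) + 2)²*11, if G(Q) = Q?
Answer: -1980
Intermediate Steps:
-45*(G(4 - 4) + 2)²*11 = -45*((4 - 4) + 2)²*11 = -45*(0 + 2)²*11 = -45*2²*11 = -45*4*11 = -180*11 = -1980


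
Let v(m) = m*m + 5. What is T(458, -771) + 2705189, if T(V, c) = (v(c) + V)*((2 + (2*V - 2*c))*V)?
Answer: 670269143909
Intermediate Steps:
v(m) = 5 + m² (v(m) = m² + 5 = 5 + m²)
T(V, c) = V*(2 - 2*c + 2*V)*(5 + V + c²) (T(V, c) = ((5 + c²) + V)*((2 + (2*V - 2*c))*V) = (5 + V + c²)*((2 + (-2*c + 2*V))*V) = (5 + V + c²)*((2 - 2*c + 2*V)*V) = (5 + V + c²)*(V*(2 - 2*c + 2*V)) = V*(2 - 2*c + 2*V)*(5 + V + c²))
T(458, -771) + 2705189 = 2*458*(5 + 458 + 458² + (-771)² + 458*(5 + (-771)²) - 1*458*(-771) - 1*(-771)*(5 + (-771)²)) + 2705189 = 2*458*(5 + 458 + 209764 + 594441 + 458*(5 + 594441) + 353118 - 1*(-771)*(5 + 594441)) + 2705189 = 2*458*(5 + 458 + 209764 + 594441 + 458*594446 + 353118 - 1*(-771)*594446) + 2705189 = 2*458*(5 + 458 + 209764 + 594441 + 272256268 + 353118 + 458317866) + 2705189 = 2*458*731731920 + 2705189 = 670266438720 + 2705189 = 670269143909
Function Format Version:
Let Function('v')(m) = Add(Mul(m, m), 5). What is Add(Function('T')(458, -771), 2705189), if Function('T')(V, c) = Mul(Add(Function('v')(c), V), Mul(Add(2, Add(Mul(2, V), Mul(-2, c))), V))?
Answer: 670269143909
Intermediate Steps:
Function('v')(m) = Add(5, Pow(m, 2)) (Function('v')(m) = Add(Pow(m, 2), 5) = Add(5, Pow(m, 2)))
Function('T')(V, c) = Mul(V, Add(2, Mul(-2, c), Mul(2, V)), Add(5, V, Pow(c, 2))) (Function('T')(V, c) = Mul(Add(Add(5, Pow(c, 2)), V), Mul(Add(2, Add(Mul(2, V), Mul(-2, c))), V)) = Mul(Add(5, V, Pow(c, 2)), Mul(Add(2, Add(Mul(-2, c), Mul(2, V))), V)) = Mul(Add(5, V, Pow(c, 2)), Mul(Add(2, Mul(-2, c), Mul(2, V)), V)) = Mul(Add(5, V, Pow(c, 2)), Mul(V, Add(2, Mul(-2, c), Mul(2, V)))) = Mul(V, Add(2, Mul(-2, c), Mul(2, V)), Add(5, V, Pow(c, 2))))
Add(Function('T')(458, -771), 2705189) = Add(Mul(2, 458, Add(5, 458, Pow(458, 2), Pow(-771, 2), Mul(458, Add(5, Pow(-771, 2))), Mul(-1, 458, -771), Mul(-1, -771, Add(5, Pow(-771, 2))))), 2705189) = Add(Mul(2, 458, Add(5, 458, 209764, 594441, Mul(458, Add(5, 594441)), 353118, Mul(-1, -771, Add(5, 594441)))), 2705189) = Add(Mul(2, 458, Add(5, 458, 209764, 594441, Mul(458, 594446), 353118, Mul(-1, -771, 594446))), 2705189) = Add(Mul(2, 458, Add(5, 458, 209764, 594441, 272256268, 353118, 458317866)), 2705189) = Add(Mul(2, 458, 731731920), 2705189) = Add(670266438720, 2705189) = 670269143909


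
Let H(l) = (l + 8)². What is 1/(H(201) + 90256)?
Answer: 1/133937 ≈ 7.4662e-6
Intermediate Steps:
H(l) = (8 + l)²
1/(H(201) + 90256) = 1/((8 + 201)² + 90256) = 1/(209² + 90256) = 1/(43681 + 90256) = 1/133937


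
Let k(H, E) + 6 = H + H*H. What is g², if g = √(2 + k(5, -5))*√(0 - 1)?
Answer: -26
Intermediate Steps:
k(H, E) = -6 + H + H² (k(H, E) = -6 + (H + H*H) = -6 + (H + H²) = -6 + H + H²)
g = I*√26 (g = √(2 + (-6 + 5 + 5²))*√(0 - 1) = √(2 + (-6 + 5 + 25))*√(-1) = √(2 + 24)*I = √26*I = I*√26 ≈ 5.099*I)
g² = (I*√26)² = -26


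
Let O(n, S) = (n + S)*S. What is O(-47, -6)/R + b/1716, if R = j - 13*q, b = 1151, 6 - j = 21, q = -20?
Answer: 827683/420420 ≈ 1.9687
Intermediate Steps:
O(n, S) = S*(S + n) (O(n, S) = (S + n)*S = S*(S + n))
j = -15 (j = 6 - 1*21 = 6 - 21 = -15)
R = 245 (R = -15 - 13*(-20) = -15 + 260 = 245)
O(-47, -6)/R + b/1716 = -6*(-6 - 47)/245 + 1151/1716 = -6*(-53)*(1/245) + 1151*(1/1716) = 318*(1/245) + 1151/1716 = 318/245 + 1151/1716 = 827683/420420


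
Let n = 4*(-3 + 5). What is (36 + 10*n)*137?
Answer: 15892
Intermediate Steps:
n = 8 (n = 4*2 = 8)
(36 + 10*n)*137 = (36 + 10*8)*137 = (36 + 80)*137 = 116*137 = 15892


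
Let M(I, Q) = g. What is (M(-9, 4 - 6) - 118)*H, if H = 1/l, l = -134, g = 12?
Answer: 53/67 ≈ 0.79105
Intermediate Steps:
M(I, Q) = 12
H = -1/134 (H = 1/(-134) = -1/134 ≈ -0.0074627)
(M(-9, 4 - 6) - 118)*H = (12 - 118)*(-1/134) = -106*(-1/134) = 53/67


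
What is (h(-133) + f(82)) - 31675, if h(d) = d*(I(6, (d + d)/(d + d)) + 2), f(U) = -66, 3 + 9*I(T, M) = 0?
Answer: -95888/3 ≈ -31963.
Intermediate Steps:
I(T, M) = -1/3 (I(T, M) = -1/3 + (1/9)*0 = -1/3 + 0 = -1/3)
h(d) = 5*d/3 (h(d) = d*(-1/3 + 2) = d*(5/3) = 5*d/3)
(h(-133) + f(82)) - 31675 = ((5/3)*(-133) - 66) - 31675 = (-665/3 - 66) - 31675 = -863/3 - 31675 = -95888/3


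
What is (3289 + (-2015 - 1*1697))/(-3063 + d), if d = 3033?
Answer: 141/10 ≈ 14.100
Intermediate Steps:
(3289 + (-2015 - 1*1697))/(-3063 + d) = (3289 + (-2015 - 1*1697))/(-3063 + 3033) = (3289 + (-2015 - 1697))/(-30) = (3289 - 3712)*(-1/30) = -423*(-1/30) = 141/10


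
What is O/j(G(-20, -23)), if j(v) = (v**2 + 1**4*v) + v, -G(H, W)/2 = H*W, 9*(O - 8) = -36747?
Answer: -815/168912 ≈ -0.0048250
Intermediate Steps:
O = -4075 (O = 8 + (1/9)*(-36747) = 8 - 4083 = -4075)
G(H, W) = -2*H*W
j(v) = v**2 + 2*v (j(v) = (v**2 + 1*v) + v = (v**2 + v) + v = (v + v**2) + v = v**2 + 2*v)
O/j(G(-20, -23)) = -4075*(-1/(920*(2 - 2*(-20)*(-23)))) = -4075*(-1/(920*(2 - 920))) = -4075/((-920*(-918))) = -4075/844560 = -4075*1/844560 = -815/168912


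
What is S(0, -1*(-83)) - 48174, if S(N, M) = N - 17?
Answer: -48191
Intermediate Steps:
S(N, M) = -17 + N
S(0, -1*(-83)) - 48174 = (-17 + 0) - 48174 = -17 - 48174 = -48191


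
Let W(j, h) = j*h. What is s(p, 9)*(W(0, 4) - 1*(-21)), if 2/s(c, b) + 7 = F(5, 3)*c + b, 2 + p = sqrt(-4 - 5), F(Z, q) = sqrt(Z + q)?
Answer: 21/(1 - sqrt(2)*(2 - 3*I)) ≈ -1.799 - 4.1744*I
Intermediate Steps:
W(j, h) = h*j
p = -2 + 3*I (p = -2 + sqrt(-4 - 5) = -2 + sqrt(-9) = -2 + 3*I ≈ -2.0 + 3.0*I)
s(c, b) = 2/(-7 + b + 2*c*sqrt(2)) (s(c, b) = 2/(-7 + (sqrt(5 + 3)*c + b)) = 2/(-7 + (sqrt(8)*c + b)) = 2/(-7 + ((2*sqrt(2))*c + b)) = 2/(-7 + (2*c*sqrt(2) + b)) = 2/(-7 + (b + 2*c*sqrt(2))) = 2/(-7 + b + 2*c*sqrt(2)))
s(p, 9)*(W(0, 4) - 1*(-21)) = (2/(-7 + 9 + 2*(-2 + 3*I)*sqrt(2)))*(4*0 - 1*(-21)) = (2/(-7 + 9 + 2*sqrt(2)*(-2 + 3*I)))*(0 + 21) = (2/(2 + 2*sqrt(2)*(-2 + 3*I)))*21 = 42/(2 + 2*sqrt(2)*(-2 + 3*I))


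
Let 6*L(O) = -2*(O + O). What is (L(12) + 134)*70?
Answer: 8820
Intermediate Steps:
L(O) = -2*O/3 (L(O) = (-2*(O + O))/6 = (-4*O)/6 = -2*O/3)
(L(12) + 134)*70 = (-2/3*12 + 134)*70 = (-8 + 134)*70 = 126*70 = 8820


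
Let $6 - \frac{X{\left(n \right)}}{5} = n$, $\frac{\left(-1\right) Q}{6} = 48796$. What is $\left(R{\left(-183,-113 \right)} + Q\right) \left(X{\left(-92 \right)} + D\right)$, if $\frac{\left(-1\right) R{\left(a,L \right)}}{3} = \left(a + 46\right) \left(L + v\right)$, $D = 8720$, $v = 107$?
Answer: $-2719178820$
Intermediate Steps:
$R{\left(a,L \right)} = - 3 \left(46 + a\right) \left(107 + L\right)$ ($R{\left(a,L \right)} = - 3 \left(a + 46\right) \left(L + 107\right) = - 3 \left(46 + a\right) \left(107 + L\right)$)
$Q = -292776$ ($Q = \left(-6\right) 48796 = -292776$)
$X{\left(n \right)} = 30 - 5 n$
$\left(R{\left(-183,-113 \right)} + Q\right) \left(X{\left(-92 \right)} + D\right) = \left(\left(-14766 - -58743 - -15594 - \left(-339\right) \left(-183\right)\right) - 292776\right) \left(\left(30 - -460\right) + 8720\right) = \left(\left(-14766 + 58743 + 15594 - 62037\right) - 292776\right) \left(\left(30 + 460\right) + 8720\right) = \left(-2466 - 292776\right) \left(490 + 8720\right) = \left(-295242\right) 9210 = -2719178820$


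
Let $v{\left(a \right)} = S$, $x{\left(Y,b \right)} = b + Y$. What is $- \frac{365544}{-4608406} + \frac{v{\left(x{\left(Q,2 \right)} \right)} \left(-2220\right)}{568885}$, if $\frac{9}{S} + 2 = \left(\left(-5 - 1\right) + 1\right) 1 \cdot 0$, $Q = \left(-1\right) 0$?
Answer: $\frac{25399047438}{262165304731} \approx 0.096882$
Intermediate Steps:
$Q = 0$
$x{\left(Y,b \right)} = Y + b$
$S = - \frac{9}{2}$ ($S = \frac{9}{-2 + \left(\left(-5 - 1\right) + 1\right) 1 \cdot 0} = \frac{9}{-2 + \left(-6 + 1\right) 1 \cdot 0} = \frac{9}{-2 + \left(-5\right) 1 \cdot 0} = \frac{9}{-2 - 0} = \frac{9}{-2 + 0} = \frac{9}{-2} = 9 \left(- \frac{1}{2}\right) = - \frac{9}{2} \approx -4.5$)
$v{\left(a \right)} = - \frac{9}{2}$
$- \frac{365544}{-4608406} + \frac{v{\left(x{\left(Q,2 \right)} \right)} \left(-2220\right)}{568885} = - \frac{365544}{-4608406} + \frac{\left(- \frac{9}{2}\right) \left(-2220\right)}{568885} = \left(-365544\right) \left(- \frac{1}{4608406}\right) + 9990 \cdot \frac{1}{568885} = \frac{182772}{2304203} + \frac{1998}{113777} = \frac{25399047438}{262165304731}$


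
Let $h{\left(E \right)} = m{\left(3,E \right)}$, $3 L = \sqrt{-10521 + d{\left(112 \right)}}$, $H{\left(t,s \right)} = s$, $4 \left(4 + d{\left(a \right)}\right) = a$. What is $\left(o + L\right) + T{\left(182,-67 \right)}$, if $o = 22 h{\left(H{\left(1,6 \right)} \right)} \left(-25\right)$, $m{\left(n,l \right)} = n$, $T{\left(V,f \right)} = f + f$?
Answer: $-1784 + \frac{i \sqrt{10497}}{3} \approx -1784.0 + 34.152 i$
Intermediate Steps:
$d{\left(a \right)} = -4 + \frac{a}{4}$
$T{\left(V,f \right)} = 2 f$
$L = \frac{i \sqrt{10497}}{3}$ ($L = \frac{\sqrt{-10521 + \left(-4 + \frac{1}{4} \cdot 112\right)}}{3} = \frac{\sqrt{-10521 + \left(-4 + 28\right)}}{3} = \frac{\sqrt{-10521 + 24}}{3} = \frac{\sqrt{-10497}}{3} = \frac{i \sqrt{10497}}{3} \approx 34.152 i$)
$h{\left(E \right)} = 3$
$o = -1650$ ($o = 22 \cdot 3 \left(-25\right) = 66 \left(-25\right) = -1650$)
$\left(o + L\right) + T{\left(182,-67 \right)} = \left(-1650 + \frac{i \sqrt{10497}}{3}\right) + 2 \left(-67\right) = \left(-1650 + \frac{i \sqrt{10497}}{3}\right) - 134 = -1784 + \frac{i \sqrt{10497}}{3}$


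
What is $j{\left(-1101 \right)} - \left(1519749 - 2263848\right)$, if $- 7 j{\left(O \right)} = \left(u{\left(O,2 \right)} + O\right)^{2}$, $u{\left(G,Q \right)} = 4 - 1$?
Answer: $\frac{4003089}{7} \approx 5.7187 \cdot 10^{5}$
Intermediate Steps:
$u{\left(G,Q \right)} = 3$ ($u{\left(G,Q \right)} = 4 - 1 = 3$)
$j{\left(O \right)} = - \frac{\left(3 + O\right)^{2}}{7}$
$j{\left(-1101 \right)} - \left(1519749 - 2263848\right) = - \frac{\left(3 - 1101\right)^{2}}{7} - \left(1519749 - 2263848\right) = - \frac{\left(-1098\right)^{2}}{7} - -744099 = \left(- \frac{1}{7}\right) 1205604 + 744099 = - \frac{1205604}{7} + 744099 = \frac{4003089}{7}$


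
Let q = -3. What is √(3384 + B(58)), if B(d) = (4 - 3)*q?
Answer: 7*√69 ≈ 58.146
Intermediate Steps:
B(d) = -3 (B(d) = (4 - 3)*(-3) = 1*(-3) = -3)
√(3384 + B(58)) = √(3384 - 3) = √3381 = 7*√69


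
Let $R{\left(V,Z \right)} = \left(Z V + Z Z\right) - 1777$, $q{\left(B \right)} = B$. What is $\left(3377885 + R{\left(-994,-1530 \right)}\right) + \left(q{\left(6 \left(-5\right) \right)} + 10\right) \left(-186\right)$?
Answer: $7241548$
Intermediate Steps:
$R{\left(V,Z \right)} = -1777 + Z^{2} + V Z$ ($R{\left(V,Z \right)} = \left(V Z + Z^{2}\right) - 1777 = \left(Z^{2} + V Z\right) - 1777 = -1777 + Z^{2} + V Z$)
$\left(3377885 + R{\left(-994,-1530 \right)}\right) + \left(q{\left(6 \left(-5\right) \right)} + 10\right) \left(-186\right) = \left(3377885 - \left(-1519043 - 2340900\right)\right) + \left(6 \left(-5\right) + 10\right) \left(-186\right) = \left(3377885 + \left(-1777 + 2340900 + 1520820\right)\right) + \left(-30 + 10\right) \left(-186\right) = \left(3377885 + 3859943\right) - -3720 = 7237828 + 3720 = 7241548$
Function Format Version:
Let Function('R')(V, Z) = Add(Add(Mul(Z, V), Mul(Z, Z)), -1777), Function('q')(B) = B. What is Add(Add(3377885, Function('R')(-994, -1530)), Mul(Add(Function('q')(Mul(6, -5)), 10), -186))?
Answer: 7241548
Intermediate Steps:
Function('R')(V, Z) = Add(-1777, Pow(Z, 2), Mul(V, Z)) (Function('R')(V, Z) = Add(Add(Mul(V, Z), Pow(Z, 2)), -1777) = Add(Add(Pow(Z, 2), Mul(V, Z)), -1777) = Add(-1777, Pow(Z, 2), Mul(V, Z)))
Add(Add(3377885, Function('R')(-994, -1530)), Mul(Add(Function('q')(Mul(6, -5)), 10), -186)) = Add(Add(3377885, Add(-1777, Pow(-1530, 2), Mul(-994, -1530))), Mul(Add(Mul(6, -5), 10), -186)) = Add(Add(3377885, Add(-1777, 2340900, 1520820)), Mul(Add(-30, 10), -186)) = Add(Add(3377885, 3859943), Mul(-20, -186)) = Add(7237828, 3720) = 7241548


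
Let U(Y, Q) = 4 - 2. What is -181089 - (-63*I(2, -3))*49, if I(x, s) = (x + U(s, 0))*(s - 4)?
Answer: -267525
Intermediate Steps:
U(Y, Q) = 2
I(x, s) = (-4 + s)*(2 + x) (I(x, s) = (x + 2)*(s - 4) = (2 + x)*(-4 + s) = (-4 + s)*(2 + x))
-181089 - (-63*I(2, -3))*49 = -181089 - (-63*(-8 - 4*2 + 2*(-3) - 3*2))*49 = -181089 - (-63*(-8 - 8 - 6 - 6))*49 = -181089 - (-63*(-28))*49 = -181089 - 1764*49 = -181089 - 1*86436 = -181089 - 86436 = -267525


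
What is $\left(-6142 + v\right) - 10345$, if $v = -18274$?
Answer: $-34761$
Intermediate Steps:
$\left(-6142 + v\right) - 10345 = \left(-6142 - 18274\right) - 10345 = -24416 - 10345 = -34761$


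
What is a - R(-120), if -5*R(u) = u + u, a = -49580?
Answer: -49628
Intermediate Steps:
R(u) = -2*u/5 (R(u) = -(u + u)/5 = -2*u/5)
a - R(-120) = -49580 - (-2)*(-120)/5 = -49580 - 1*48 = -49580 - 48 = -49628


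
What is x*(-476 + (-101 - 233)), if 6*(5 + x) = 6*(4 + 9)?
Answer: -6480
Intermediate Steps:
x = 8 (x = -5 + (6*(4 + 9))/6 = -5 + (6*13)/6 = -5 + (⅙)*78 = -5 + 13 = 8)
x*(-476 + (-101 - 233)) = 8*(-476 + (-101 - 233)) = 8*(-476 - 334) = 8*(-810) = -6480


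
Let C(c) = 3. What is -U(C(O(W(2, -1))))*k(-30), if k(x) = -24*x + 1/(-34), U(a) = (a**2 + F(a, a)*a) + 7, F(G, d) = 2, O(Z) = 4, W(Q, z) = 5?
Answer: -269269/17 ≈ -15839.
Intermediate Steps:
U(a) = 7 + a**2 + 2*a (U(a) = (a**2 + 2*a) + 7 = 7 + a**2 + 2*a)
k(x) = -1/34 - 24*x (k(x) = -24*x - 1/34 = -1/34 - 24*x)
-U(C(O(W(2, -1))))*k(-30) = -(7 + 3**2 + 2*3)*(-1/34 - 24*(-30)) = -(7 + 9 + 6)*(-1/34 + 720) = -22*24479/34 = -1*269269/17 = -269269/17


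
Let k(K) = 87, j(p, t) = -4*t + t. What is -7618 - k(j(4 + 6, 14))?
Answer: -7705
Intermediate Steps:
j(p, t) = -3*t
-7618 - k(j(4 + 6, 14)) = -7618 - 1*87 = -7618 - 87 = -7705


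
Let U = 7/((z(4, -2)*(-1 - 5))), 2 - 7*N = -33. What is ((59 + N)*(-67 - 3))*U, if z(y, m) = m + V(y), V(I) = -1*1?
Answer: -15680/9 ≈ -1742.2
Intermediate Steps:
N = 5 (N = 2/7 - ⅐*(-33) = 2/7 + 33/7 = 5)
V(I) = -1
z(y, m) = -1 + m (z(y, m) = m - 1 = -1 + m)
U = 7/18 (U = 7/(((-1 - 2)*(-1 - 5))) = 7/((-3*(-6))) = 7/18 ≈ 0.38889)
((59 + N)*(-67 - 3))*U = ((59 + 5)*(-67 - 3))*(7/18) = (64*(-70))*(7/18) = -4480*7/18 = -15680/9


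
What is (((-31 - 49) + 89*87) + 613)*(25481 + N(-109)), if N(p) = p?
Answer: 209978672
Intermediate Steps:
(((-31 - 49) + 89*87) + 613)*(25481 + N(-109)) = (((-31 - 49) + 89*87) + 613)*(25481 - 109) = ((-80 + 7743) + 613)*25372 = (7663 + 613)*25372 = 8276*25372 = 209978672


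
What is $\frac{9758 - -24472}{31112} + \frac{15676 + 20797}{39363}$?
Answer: $\frac{1241071733}{612330828} \approx 2.0268$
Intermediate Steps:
$\frac{9758 - -24472}{31112} + \frac{15676 + 20797}{39363} = \left(9758 + 24472\right) \frac{1}{31112} + 36473 \cdot \frac{1}{39363} = 34230 \cdot \frac{1}{31112} + \frac{36473}{39363} = \frac{17115}{15556} + \frac{36473}{39363} = \frac{1241071733}{612330828}$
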